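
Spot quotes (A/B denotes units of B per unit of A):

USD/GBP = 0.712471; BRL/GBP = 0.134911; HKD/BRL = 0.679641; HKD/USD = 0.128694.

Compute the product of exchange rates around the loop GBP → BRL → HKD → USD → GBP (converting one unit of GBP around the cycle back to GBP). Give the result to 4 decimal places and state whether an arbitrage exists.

Around GBP → BRL → HKD → USD → GBP: 1 ÷ 0.134911 ÷ 0.679641 × 0.128694 × 0.712471 = 0.999997
Product ≈ 1 (deviation 0.000%, within rounding noise).

1.0000 (no arbitrage)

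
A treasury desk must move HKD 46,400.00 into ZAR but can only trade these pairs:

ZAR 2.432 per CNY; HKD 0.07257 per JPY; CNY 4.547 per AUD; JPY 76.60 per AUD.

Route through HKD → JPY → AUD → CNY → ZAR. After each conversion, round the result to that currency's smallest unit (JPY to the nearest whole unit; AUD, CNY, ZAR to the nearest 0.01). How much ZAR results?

HKD 46,400.00 ÷ 0.07257 = JPY 639,383
JPY 639,383 ÷ 76.60 = AUD 8,347.04
AUD 8,347.04 × 4.547 = CNY 37,953.99
CNY 37,953.99 × 2.432 = ZAR 92,304.10

ZAR 92,304.10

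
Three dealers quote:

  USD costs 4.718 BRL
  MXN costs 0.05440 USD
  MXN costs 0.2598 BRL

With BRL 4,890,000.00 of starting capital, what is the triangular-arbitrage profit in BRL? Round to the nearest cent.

Profit: BRL 59,840.10

Profitable loop is BRL → USD → MXN → BRL:
BRL 4,890,000.00 ÷ 4.718 = USD 1,036,456.13
USD 1,036,456.13 ÷ 0.05440 = MXN 19,052,502.31
MXN 19,052,502.31 × 0.2598 = BRL 4,949,840.10
Profit = BRL 4,949,840.10 − BRL 4,890,000.00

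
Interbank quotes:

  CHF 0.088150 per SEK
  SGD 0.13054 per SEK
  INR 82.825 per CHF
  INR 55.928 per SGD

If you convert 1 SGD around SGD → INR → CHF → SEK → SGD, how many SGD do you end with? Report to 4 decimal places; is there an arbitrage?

1.0000 (no arbitrage)

Around SGD → INR → CHF → SEK → SGD: 1 × 55.928 ÷ 82.825 ÷ 0.088150 × 0.13054 = 0.999975
Product ≈ 1 (deviation 0.003%, within rounding noise).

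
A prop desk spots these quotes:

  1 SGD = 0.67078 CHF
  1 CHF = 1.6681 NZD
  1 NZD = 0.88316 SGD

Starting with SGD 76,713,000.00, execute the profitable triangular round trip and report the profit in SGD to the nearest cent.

Profit: SGD 916,607.19

Profitable loop is SGD → NZD → CHF → SGD:
SGD 76,713,000.00 ÷ 0.88316 = NZD 86,861,950.27
NZD 86,861,950.27 ÷ 1.6681 = CHF 52,072,387.91
CHF 52,072,387.91 ÷ 0.67078 = SGD 77,629,607.19
Profit = SGD 77,629,607.19 − SGD 76,713,000.00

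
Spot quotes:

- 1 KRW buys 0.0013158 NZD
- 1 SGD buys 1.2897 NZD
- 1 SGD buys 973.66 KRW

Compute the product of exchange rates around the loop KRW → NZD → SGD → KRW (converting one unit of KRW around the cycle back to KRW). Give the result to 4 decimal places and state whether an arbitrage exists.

Around KRW → NZD → SGD → KRW: 1 × 0.0013158 ÷ 1.2897 × 973.66 = 0.993364
Product < 1; profitable direction is KRW → SGD → NZD → KRW.

0.9934 (arbitrage exists)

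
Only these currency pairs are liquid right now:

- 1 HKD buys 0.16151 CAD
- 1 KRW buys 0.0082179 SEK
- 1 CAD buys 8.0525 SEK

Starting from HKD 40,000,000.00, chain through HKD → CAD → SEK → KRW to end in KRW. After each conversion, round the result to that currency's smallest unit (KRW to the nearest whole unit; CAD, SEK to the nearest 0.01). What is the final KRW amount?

KRW 6,330,372,845

HKD 40,000,000.00 × 0.16151 = CAD 6,460,400.00
CAD 6,460,400.00 × 8.0525 = SEK 52,022,371.00
SEK 52,022,371.00 ÷ 0.0082179 = KRW 6,330,372,845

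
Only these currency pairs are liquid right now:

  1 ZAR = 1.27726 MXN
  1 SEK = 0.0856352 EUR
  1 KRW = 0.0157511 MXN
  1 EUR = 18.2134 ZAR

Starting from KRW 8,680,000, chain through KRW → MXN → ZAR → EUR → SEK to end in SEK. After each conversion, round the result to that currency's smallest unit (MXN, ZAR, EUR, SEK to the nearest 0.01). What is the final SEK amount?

KRW 8,680,000 × 0.0157511 = MXN 136,719.55
MXN 136,719.55 ÷ 1.27726 = ZAR 107,041.28
ZAR 107,041.28 ÷ 18.2134 = EUR 5,877.06
EUR 5,877.06 ÷ 0.0856352 = SEK 68,629.02

SEK 68,629.02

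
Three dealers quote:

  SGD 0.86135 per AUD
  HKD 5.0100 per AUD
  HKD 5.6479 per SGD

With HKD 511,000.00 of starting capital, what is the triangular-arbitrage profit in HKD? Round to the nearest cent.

Profitable loop is HKD → SGD → AUD → HKD:
HKD 511,000.00 ÷ 5.6479 = SGD 90,476.11
SGD 90,476.11 ÷ 0.86135 = AUD 105,039.89
AUD 105,039.89 × 5.0100 = HKD 526,249.83
Profit = HKD 526,249.83 − HKD 511,000.00

Profit: HKD 15,249.83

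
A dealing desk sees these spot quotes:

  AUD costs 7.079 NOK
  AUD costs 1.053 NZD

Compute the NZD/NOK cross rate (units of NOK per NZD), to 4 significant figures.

1 NZD ÷ 1.053 = 0.949668 AUD
0.949668 AUD × 7.079 = 6.7227 NOK

NZD/NOK = 6.723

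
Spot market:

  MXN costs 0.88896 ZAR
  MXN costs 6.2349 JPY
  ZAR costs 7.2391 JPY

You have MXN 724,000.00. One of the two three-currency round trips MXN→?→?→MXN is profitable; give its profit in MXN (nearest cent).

Profit: MXN 23,267.11

Profitable loop is MXN → ZAR → JPY → MXN:
MXN 724,000.00 × 0.88896 = ZAR 643,607.04
ZAR 643,607.04 × 7.2391 = JPY 4,659,136
JPY 4,659,136 ÷ 6.2349 = MXN 747,267.11
Profit = MXN 747,267.11 − MXN 724,000.00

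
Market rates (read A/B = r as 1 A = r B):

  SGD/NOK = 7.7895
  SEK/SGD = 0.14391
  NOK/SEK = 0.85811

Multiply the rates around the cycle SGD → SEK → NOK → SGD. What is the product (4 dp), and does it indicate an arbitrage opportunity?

1.0396 (arbitrage exists)

Around SGD → SEK → NOK → SGD: 1 ÷ 0.14391 ÷ 0.85811 ÷ 7.7895 = 1.039577
Product > 1; profitable direction is SGD → SEK → NOK → SGD.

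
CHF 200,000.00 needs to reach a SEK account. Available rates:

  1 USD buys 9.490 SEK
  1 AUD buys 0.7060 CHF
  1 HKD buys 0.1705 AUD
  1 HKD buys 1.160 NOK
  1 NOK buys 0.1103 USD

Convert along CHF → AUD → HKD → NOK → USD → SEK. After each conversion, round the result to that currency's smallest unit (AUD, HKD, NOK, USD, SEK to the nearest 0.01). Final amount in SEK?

CHF 200,000.00 ÷ 0.7060 = AUD 283,286.12
AUD 283,286.12 ÷ 0.1705 = HKD 1,661,502.17
HKD 1,661,502.17 × 1.160 = NOK 1,927,342.52
NOK 1,927,342.52 × 0.1103 = USD 212,585.88
USD 212,585.88 × 9.490 = SEK 2,017,440.00

SEK 2,017,440.00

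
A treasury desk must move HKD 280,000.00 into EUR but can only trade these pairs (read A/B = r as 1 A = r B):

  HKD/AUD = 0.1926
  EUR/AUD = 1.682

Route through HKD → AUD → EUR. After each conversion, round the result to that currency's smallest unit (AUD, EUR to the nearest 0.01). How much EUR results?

HKD 280,000.00 × 0.1926 = AUD 53,928.00
AUD 53,928.00 ÷ 1.682 = EUR 32,061.83

EUR 32,061.83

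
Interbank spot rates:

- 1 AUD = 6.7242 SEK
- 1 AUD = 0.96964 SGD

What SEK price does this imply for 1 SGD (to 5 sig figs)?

SGD/SEK = 6.9347

1 SGD ÷ 0.96964 = 1.03131 AUD
1.03131 AUD × 6.7242 = 6.93474 SEK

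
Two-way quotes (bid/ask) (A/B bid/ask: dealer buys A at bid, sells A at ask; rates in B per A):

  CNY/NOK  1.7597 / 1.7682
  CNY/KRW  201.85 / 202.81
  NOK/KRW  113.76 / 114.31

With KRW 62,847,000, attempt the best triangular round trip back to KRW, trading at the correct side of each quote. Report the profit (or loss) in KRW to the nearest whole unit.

Best loop KRW → NOK → CNY → KRW:
KRW 62,847,000 ÷ 114.31 (buy NOK at ask) = NOK 549,794.42
NOK 549,794.42 ÷ 1.7682 (buy CNY at ask) = CNY 310,934.52
CNY 310,934.52 × 201.85 (sell CNY at bid) = KRW 62,762,133

Net result: KRW -84,867 (no profitable arbitrage after spreads)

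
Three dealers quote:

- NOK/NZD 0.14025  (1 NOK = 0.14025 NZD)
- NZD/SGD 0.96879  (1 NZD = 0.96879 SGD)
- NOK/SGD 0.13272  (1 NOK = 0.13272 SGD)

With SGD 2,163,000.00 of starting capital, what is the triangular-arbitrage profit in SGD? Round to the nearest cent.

Profit: SGD 51,382.62

Profitable loop is SGD → NOK → NZD → SGD:
SGD 2,163,000.00 ÷ 0.13272 = NOK 16,297,468.35
NOK 16,297,468.35 × 0.14025 = NZD 2,285,719.94
NZD 2,285,719.94 × 0.96879 = SGD 2,214,382.62
Profit = SGD 2,214,382.62 − SGD 2,163,000.00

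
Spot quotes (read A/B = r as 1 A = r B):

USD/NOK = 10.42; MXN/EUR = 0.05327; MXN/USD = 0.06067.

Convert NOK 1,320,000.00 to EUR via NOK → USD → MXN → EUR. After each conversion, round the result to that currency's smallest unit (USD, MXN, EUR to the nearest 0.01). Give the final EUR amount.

EUR 111,228.20

NOK 1,320,000.00 ÷ 10.42 = USD 126,679.46
USD 126,679.46 ÷ 0.06067 = MXN 2,088,008.24
MXN 2,088,008.24 × 0.05327 = EUR 111,228.20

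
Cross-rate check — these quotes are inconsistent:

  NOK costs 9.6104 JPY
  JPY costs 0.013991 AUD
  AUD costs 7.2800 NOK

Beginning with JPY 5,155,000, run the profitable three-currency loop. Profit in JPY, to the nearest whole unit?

Profitable loop is JPY → NOK → AUD → JPY:
JPY 5,155,000 ÷ 9.6104 = NOK 536,398.07
NOK 536,398.07 ÷ 7.2800 = AUD 73,681.05
AUD 73,681.05 ÷ 0.013991 = JPY 5,266,318
Profit = JPY 5,266,318 − JPY 5,155,000

Profit: JPY 111,318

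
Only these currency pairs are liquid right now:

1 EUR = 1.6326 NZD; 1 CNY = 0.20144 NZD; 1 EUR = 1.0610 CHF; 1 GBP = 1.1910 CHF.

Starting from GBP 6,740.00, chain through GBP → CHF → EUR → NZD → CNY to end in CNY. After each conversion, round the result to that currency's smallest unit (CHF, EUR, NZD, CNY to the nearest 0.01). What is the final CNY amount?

CNY 61,318.31

GBP 6,740.00 × 1.1910 = CHF 8,027.34
CHF 8,027.34 ÷ 1.0610 = EUR 7,565.82
EUR 7,565.82 × 1.6326 = NZD 12,351.96
NZD 12,351.96 ÷ 0.20144 = CNY 61,318.31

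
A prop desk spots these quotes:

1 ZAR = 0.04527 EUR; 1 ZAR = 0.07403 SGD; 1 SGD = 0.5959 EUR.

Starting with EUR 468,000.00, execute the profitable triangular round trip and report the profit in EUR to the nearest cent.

Profit: EUR 12,258.67

Profitable loop is EUR → SGD → ZAR → EUR:
EUR 468,000.00 ÷ 0.5959 = SGD 785,366.67
SGD 785,366.67 ÷ 0.07403 = ZAR 10,608,762.29
ZAR 10,608,762.29 × 0.04527 = EUR 480,258.67
Profit = EUR 480,258.67 − EUR 468,000.00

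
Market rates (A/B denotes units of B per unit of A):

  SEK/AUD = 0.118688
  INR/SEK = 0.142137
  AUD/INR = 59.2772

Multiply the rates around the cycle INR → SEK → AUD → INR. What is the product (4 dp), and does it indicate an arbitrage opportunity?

Around INR → SEK → AUD → INR: 1 × 0.142137 × 0.118688 × 59.2772 = 1.000004
Product ≈ 1 (deviation 0.000%, within rounding noise).

1.0000 (no arbitrage)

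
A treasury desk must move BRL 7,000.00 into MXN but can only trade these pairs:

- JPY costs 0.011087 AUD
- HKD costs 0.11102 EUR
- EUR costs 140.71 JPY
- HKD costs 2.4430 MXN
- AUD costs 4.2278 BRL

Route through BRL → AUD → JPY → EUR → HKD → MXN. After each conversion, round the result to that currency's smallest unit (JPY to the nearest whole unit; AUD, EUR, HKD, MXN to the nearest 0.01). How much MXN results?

BRL 7,000.00 ÷ 4.2278 = AUD 1,655.71
AUD 1,655.71 ÷ 0.011087 = JPY 149,338
JPY 149,338 ÷ 140.71 = EUR 1,061.32
EUR 1,061.32 ÷ 0.11102 = HKD 9,559.72
HKD 9,559.72 × 2.4430 = MXN 23,354.40

MXN 23,354.40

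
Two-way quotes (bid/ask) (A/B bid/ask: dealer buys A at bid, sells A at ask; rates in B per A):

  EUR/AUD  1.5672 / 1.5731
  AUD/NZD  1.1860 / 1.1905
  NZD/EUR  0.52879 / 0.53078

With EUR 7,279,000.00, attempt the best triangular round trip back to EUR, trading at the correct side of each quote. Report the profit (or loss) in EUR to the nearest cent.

Best loop EUR → NZD → AUD → EUR:
EUR 7,279,000.00 ÷ 0.53078 (buy NZD at ask) = NZD 13,713,779.72
NZD 13,713,779.72 ÷ 1.1905 (buy AUD at ask) = AUD 11,519,344.58
AUD 11,519,344.58 ÷ 1.5731 (buy EUR at ask) = EUR 7,322,703.31

Net profit: EUR 43,703.31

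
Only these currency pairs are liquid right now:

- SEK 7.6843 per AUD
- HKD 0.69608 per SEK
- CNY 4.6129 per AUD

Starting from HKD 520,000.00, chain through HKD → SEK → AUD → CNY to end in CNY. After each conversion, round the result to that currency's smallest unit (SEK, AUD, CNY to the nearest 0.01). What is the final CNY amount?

CNY 448,449.90

HKD 520,000.00 ÷ 0.69608 = SEK 747,040.57
SEK 747,040.57 ÷ 7.6843 = AUD 97,216.48
AUD 97,216.48 × 4.6129 = CNY 448,449.90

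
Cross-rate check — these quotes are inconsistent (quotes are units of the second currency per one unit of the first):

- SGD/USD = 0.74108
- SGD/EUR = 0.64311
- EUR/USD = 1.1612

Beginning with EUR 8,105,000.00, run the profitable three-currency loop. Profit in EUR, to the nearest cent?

Profit: EUR 62,332.12

Profitable loop is EUR → USD → SGD → EUR:
EUR 8,105,000.00 × 1.1612 = USD 9,411,526.00
USD 9,411,526.00 ÷ 0.74108 = SGD 12,699,743.62
SGD 12,699,743.62 × 0.64311 = EUR 8,167,332.12
Profit = EUR 8,167,332.12 − EUR 8,105,000.00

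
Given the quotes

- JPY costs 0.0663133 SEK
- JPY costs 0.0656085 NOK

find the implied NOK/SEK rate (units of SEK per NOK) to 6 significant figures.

1 NOK ÷ 0.0656085 = 15.2419 JPY
15.2419 JPY × 0.0663133 = 1.01074 SEK

NOK/SEK = 1.01074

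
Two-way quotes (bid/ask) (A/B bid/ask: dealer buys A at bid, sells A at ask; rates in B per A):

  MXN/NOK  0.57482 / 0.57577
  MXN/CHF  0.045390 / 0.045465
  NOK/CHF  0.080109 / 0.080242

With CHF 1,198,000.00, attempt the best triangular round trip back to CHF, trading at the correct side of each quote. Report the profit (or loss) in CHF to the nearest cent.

Net profit: CHF 15,368.74

Best loop CHF → MXN → NOK → CHF:
CHF 1,198,000.00 ÷ 0.045465 (buy MXN at ask) = MXN 26,349,939.51
MXN 26,349,939.51 × 0.57482 (sell MXN at bid) = NOK 15,146,472.23
NOK 15,146,472.23 × 0.080109 (sell NOK at bid) = CHF 1,213,368.74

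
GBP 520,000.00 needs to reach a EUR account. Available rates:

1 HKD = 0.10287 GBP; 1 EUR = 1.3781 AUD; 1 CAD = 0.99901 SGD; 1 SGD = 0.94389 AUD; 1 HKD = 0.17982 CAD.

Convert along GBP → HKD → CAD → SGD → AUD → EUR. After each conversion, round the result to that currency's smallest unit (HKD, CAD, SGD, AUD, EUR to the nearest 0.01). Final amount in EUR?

GBP 520,000.00 ÷ 0.10287 = HKD 5,054,923.69
HKD 5,054,923.69 × 0.17982 = CAD 908,976.38
CAD 908,976.38 × 0.99901 = SGD 908,076.49
SGD 908,076.49 × 0.94389 = AUD 857,124.32
AUD 857,124.32 ÷ 1.3781 = EUR 621,960.90

EUR 621,960.90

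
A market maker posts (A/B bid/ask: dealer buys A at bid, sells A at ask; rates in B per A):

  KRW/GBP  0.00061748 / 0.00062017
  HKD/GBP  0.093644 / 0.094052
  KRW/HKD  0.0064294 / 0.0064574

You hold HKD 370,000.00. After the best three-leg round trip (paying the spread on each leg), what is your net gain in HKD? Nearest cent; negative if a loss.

Best loop HKD → KRW → GBP → HKD:
HKD 370,000.00 ÷ 0.0064574 (buy KRW at ask) = KRW 57,298,603
KRW 57,298,603 × 0.00061748 (sell KRW at bid) = GBP 35,380.74
GBP 35,380.74 ÷ 0.094052 (buy HKD at ask) = HKD 376,182.77

Net profit: HKD 6,182.77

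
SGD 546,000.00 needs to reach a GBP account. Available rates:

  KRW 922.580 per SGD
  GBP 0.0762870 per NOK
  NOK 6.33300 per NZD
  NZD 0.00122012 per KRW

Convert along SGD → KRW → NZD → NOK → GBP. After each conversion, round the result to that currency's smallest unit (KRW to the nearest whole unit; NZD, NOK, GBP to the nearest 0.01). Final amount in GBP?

SGD 546,000.00 × 922.580 = KRW 503,728,680
KRW 503,728,680 × 0.00122012 = NZD 614,609.44
NZD 614,609.44 × 6.33300 = NOK 3,892,321.58
NOK 3,892,321.58 × 0.0762870 = GBP 296,933.54

GBP 296,933.54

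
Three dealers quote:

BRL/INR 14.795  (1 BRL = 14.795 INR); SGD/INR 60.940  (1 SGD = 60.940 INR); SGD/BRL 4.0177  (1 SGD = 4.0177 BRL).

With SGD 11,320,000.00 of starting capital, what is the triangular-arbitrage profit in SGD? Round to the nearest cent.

Profitable loop is SGD → INR → BRL → SGD:
SGD 11,320,000.00 × 60.940 = INR 689,840,800.00
INR 689,840,800.00 ÷ 14.795 = BRL 46,626,617.10
BRL 46,626,617.10 ÷ 4.0177 = SGD 11,605,300.82
Profit = SGD 11,605,300.82 − SGD 11,320,000.00

Profit: SGD 285,300.82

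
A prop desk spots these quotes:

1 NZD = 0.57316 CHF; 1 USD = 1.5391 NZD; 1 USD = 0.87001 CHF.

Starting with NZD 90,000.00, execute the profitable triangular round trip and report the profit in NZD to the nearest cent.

Profit: NZD 1,255.91

Profitable loop is NZD → CHF → USD → NZD:
NZD 90,000.00 × 0.57316 = CHF 51,584.40
CHF 51,584.40 ÷ 0.87001 = USD 59,291.73
USD 59,291.73 × 1.5391 = NZD 91,255.91
Profit = NZD 91,255.91 − NZD 90,000.00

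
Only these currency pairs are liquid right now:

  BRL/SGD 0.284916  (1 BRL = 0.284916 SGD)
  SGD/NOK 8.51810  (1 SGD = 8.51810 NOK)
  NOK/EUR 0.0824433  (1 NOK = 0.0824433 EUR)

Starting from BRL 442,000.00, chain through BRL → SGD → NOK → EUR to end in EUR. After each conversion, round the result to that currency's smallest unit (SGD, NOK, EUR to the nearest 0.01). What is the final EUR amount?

BRL 442,000.00 × 0.284916 = SGD 125,932.87
SGD 125,932.87 × 8.51810 = NOK 1,072,708.78
NOK 1,072,708.78 × 0.0824433 = EUR 88,437.65

EUR 88,437.65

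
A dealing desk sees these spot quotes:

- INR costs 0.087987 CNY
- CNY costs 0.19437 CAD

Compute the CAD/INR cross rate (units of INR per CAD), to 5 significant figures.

CAD/INR = 58.473

1 CAD ÷ 0.19437 = 5.14483 CNY
5.14483 CNY ÷ 0.087987 = 58.4726 INR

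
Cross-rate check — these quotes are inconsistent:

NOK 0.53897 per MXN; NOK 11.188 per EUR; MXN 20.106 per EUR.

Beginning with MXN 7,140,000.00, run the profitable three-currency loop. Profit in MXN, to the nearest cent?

Profit: MXN 231,576.88

Profitable loop is MXN → EUR → NOK → MXN:
MXN 7,140,000.00 ÷ 20.106 = EUR 355,117.88
EUR 355,117.88 × 11.188 = NOK 3,973,058.79
NOK 3,973,058.79 ÷ 0.53897 = MXN 7,371,576.88
Profit = MXN 7,371,576.88 − MXN 7,140,000.00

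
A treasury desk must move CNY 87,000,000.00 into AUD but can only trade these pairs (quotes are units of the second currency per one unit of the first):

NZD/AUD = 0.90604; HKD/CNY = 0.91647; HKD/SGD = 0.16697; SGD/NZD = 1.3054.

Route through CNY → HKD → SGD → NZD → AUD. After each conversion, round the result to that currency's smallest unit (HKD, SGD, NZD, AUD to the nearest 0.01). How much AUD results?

AUD 18,746,941.59

CNY 87,000,000.00 ÷ 0.91647 = HKD 94,929,457.59
HKD 94,929,457.59 × 0.16697 = SGD 15,850,371.53
SGD 15,850,371.53 × 1.3054 = NZD 20,691,075.00
NZD 20,691,075.00 × 0.90604 = AUD 18,746,941.59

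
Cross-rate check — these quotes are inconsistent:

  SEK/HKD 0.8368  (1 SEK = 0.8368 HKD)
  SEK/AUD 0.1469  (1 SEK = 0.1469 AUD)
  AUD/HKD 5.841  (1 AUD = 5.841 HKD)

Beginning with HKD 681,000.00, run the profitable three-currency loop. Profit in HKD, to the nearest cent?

Profit: HKD 17,287.78

Profitable loop is HKD → SEK → AUD → HKD:
HKD 681,000.00 ÷ 0.8368 = SEK 813,814.53
SEK 813,814.53 × 0.1469 = AUD 119,549.35
AUD 119,549.35 × 5.841 = HKD 698,287.78
Profit = HKD 698,287.78 − HKD 681,000.00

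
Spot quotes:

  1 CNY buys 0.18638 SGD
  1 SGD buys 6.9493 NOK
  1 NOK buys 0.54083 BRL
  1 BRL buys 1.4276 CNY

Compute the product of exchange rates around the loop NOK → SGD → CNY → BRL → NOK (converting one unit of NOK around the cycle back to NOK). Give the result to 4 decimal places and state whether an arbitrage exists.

1.0000 (no arbitrage)

Around NOK → SGD → CNY → BRL → NOK: 1 ÷ 6.9493 ÷ 0.18638 ÷ 1.4276 ÷ 0.54083 = 0.999982
Product ≈ 1 (deviation 0.002%, within rounding noise).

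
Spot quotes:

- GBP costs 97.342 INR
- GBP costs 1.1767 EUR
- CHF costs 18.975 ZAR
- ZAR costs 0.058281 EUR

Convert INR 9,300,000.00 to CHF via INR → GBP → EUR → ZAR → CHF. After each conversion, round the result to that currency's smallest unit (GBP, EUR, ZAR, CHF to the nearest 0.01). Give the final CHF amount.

INR 9,300,000.00 ÷ 97.342 = GBP 95,539.44
GBP 95,539.44 × 1.1767 = EUR 112,421.26
EUR 112,421.26 ÷ 0.058281 = ZAR 1,928,952.15
ZAR 1,928,952.15 ÷ 18.975 = CHF 101,657.56

CHF 101,657.56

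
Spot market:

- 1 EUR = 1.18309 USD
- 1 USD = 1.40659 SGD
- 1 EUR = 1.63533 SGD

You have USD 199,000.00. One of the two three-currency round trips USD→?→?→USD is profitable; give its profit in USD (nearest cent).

Profitable loop is USD → SGD → EUR → USD:
USD 199,000.00 × 1.40659 = SGD 279,911.41
SGD 279,911.41 ÷ 1.63533 = EUR 171,165.09
EUR 171,165.09 × 1.18309 = USD 202,503.71
Profit = USD 202,503.71 − USD 199,000.00

Profit: USD 3,503.71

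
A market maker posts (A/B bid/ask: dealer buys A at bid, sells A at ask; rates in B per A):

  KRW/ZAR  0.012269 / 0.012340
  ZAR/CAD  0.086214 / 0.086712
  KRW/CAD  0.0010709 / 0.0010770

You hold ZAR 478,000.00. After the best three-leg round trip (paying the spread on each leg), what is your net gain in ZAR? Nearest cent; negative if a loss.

Best loop ZAR → KRW → CAD → ZAR:
ZAR 478,000.00 ÷ 0.012340 (buy KRW at ask) = KRW 38,735,818
KRW 38,735,818 × 0.0010709 (sell KRW at bid) = CAD 41,482.19
CAD 41,482.19 ÷ 0.086712 (buy ZAR at ask) = ZAR 478,390.40

Net profit: ZAR 390.40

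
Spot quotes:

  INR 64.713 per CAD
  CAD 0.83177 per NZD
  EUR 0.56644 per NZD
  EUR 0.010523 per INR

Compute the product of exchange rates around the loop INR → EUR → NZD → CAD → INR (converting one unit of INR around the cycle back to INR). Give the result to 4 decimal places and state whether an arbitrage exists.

Around INR → EUR → NZD → CAD → INR: 1 × 0.010523 ÷ 0.56644 × 0.83177 × 64.713 = 0.999955
Product ≈ 1 (deviation 0.005%, within rounding noise).

1.0000 (no arbitrage)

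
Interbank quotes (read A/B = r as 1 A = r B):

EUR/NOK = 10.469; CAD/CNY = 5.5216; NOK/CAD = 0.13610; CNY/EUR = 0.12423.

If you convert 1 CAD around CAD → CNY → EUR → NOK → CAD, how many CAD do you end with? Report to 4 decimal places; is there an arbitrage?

0.9774 (arbitrage exists)

Around CAD → CNY → EUR → NOK → CAD: 1 × 5.5216 × 0.12423 × 10.469 × 0.13610 = 0.977360
Product < 1; profitable direction is CAD → NOK → EUR → CNY → CAD.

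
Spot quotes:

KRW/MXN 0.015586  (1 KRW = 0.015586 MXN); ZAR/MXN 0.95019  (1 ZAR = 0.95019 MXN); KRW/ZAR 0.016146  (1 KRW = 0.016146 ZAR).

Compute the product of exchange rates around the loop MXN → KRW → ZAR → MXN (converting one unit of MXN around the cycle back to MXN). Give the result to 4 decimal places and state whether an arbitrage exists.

0.9843 (arbitrage exists)

Around MXN → KRW → ZAR → MXN: 1 ÷ 0.015586 × 0.016146 × 0.95019 = 0.984330
Product < 1; profitable direction is MXN → ZAR → KRW → MXN.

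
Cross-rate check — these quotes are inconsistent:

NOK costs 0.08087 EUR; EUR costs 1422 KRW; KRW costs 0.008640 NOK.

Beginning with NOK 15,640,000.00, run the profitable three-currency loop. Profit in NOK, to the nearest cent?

Profit: NOK 101,132.22

Profitable loop is NOK → KRW → EUR → NOK:
NOK 15,640,000.00 ÷ 0.008640 = KRW 1,810,185,185
KRW 1,810,185,185 ÷ 1422 = EUR 1,272,985.36
EUR 1,272,985.36 ÷ 0.08087 = NOK 15,741,132.22
Profit = NOK 15,741,132.22 − NOK 15,640,000.00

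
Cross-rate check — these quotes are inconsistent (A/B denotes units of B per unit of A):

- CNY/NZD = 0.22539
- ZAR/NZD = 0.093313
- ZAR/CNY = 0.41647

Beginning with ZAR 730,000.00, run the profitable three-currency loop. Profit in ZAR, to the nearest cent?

Profit: ZAR 4,343.19

Profitable loop is ZAR → CNY → NZD → ZAR:
ZAR 730,000.00 × 0.41647 = CNY 304,023.10
CNY 304,023.10 × 0.22539 = NZD 68,523.77
NZD 68,523.77 ÷ 0.093313 = ZAR 734,343.19
Profit = ZAR 734,343.19 − ZAR 730,000.00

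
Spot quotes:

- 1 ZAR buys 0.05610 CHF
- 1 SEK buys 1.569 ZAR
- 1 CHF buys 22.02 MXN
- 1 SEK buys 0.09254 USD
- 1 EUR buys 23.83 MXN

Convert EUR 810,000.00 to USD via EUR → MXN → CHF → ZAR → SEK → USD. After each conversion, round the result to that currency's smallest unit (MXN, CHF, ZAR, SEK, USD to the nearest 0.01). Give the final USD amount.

USD 921,585.08

EUR 810,000.00 × 23.83 = MXN 19,302,300.00
MXN 19,302,300.00 ÷ 22.02 = CHF 876,580.38
CHF 876,580.38 ÷ 0.05610 = ZAR 15,625,318.72
ZAR 15,625,318.72 ÷ 1.569 = SEK 9,958,775.47
SEK 9,958,775.47 × 0.09254 = USD 921,585.08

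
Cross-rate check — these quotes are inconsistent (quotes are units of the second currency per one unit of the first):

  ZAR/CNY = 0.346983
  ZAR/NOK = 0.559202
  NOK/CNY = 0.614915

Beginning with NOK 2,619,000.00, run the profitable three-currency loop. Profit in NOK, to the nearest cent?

Profit: NOK 23,773.19

Profitable loop is NOK → ZAR → CNY → NOK:
NOK 2,619,000.00 ÷ 0.559202 = ZAR 4,683,459.64
ZAR 4,683,459.64 × 0.346983 = CNY 1,625,080.88
CNY 1,625,080.88 ÷ 0.614915 = NOK 2,642,773.19
Profit = NOK 2,642,773.19 − NOK 2,619,000.00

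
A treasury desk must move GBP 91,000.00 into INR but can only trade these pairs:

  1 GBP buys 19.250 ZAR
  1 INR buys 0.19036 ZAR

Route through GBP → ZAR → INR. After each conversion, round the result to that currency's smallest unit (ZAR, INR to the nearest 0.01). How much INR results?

INR 9,202,300.90

GBP 91,000.00 × 19.250 = ZAR 1,751,750.00
ZAR 1,751,750.00 ÷ 0.19036 = INR 9,202,300.90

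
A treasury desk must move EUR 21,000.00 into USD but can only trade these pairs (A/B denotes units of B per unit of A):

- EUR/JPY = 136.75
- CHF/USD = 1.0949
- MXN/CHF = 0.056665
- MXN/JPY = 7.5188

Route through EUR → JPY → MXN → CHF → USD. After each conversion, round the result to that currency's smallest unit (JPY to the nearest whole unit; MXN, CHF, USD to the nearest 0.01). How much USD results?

EUR 21,000.00 × 136.75 = JPY 2,871,750
JPY 2,871,750 ÷ 7.5188 = MXN 381,942.60
MXN 381,942.60 × 0.056665 = CHF 21,642.78
CHF 21,642.78 × 1.0949 = USD 23,696.68

USD 23,696.68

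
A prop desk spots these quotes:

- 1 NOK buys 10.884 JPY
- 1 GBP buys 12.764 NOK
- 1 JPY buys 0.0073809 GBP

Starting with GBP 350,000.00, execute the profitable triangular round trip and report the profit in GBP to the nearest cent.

Profit: GBP 8,882.84

Profitable loop is GBP → NOK → JPY → GBP:
GBP 350,000.00 × 12.764 = NOK 4,467,400.00
NOK 4,467,400.00 × 10.884 = JPY 48,623,182
JPY 48,623,182 × 0.0073809 = GBP 358,882.84
Profit = GBP 358,882.84 − GBP 350,000.00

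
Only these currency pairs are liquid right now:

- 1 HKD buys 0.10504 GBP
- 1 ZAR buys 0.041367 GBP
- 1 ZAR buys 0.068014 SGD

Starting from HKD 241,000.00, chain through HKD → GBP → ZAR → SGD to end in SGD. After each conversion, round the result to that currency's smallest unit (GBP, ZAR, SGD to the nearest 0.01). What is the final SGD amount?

HKD 241,000.00 × 0.10504 = GBP 25,314.64
GBP 25,314.64 ÷ 0.041367 = ZAR 611,952.52
ZAR 611,952.52 × 0.068014 = SGD 41,621.34

SGD 41,621.34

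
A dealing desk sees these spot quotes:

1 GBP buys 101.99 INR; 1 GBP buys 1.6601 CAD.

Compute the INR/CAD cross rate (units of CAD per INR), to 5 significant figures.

1 INR ÷ 101.99 = 0.00980488 GBP
0.00980488 GBP × 1.6601 = 0.0162771 CAD

INR/CAD = 0.016277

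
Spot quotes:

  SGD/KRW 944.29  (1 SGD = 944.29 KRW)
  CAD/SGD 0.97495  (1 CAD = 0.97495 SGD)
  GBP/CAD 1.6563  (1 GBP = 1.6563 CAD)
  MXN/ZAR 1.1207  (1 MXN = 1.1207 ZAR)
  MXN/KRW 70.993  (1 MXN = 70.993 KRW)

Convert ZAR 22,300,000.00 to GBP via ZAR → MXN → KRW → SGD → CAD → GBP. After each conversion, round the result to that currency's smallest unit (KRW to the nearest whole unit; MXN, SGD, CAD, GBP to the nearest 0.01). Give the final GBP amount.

ZAR 22,300,000.00 ÷ 1.1207 = MXN 19,898,277.86
MXN 19,898,277.86 × 70.993 = KRW 1,412,638,440
KRW 1,412,638,440 ÷ 944.29 = SGD 1,495,979.46
SGD 1,495,979.46 ÷ 0.97495 = CAD 1,534,416.60
CAD 1,534,416.60 ÷ 1.6563 = GBP 926,412.24

GBP 926,412.24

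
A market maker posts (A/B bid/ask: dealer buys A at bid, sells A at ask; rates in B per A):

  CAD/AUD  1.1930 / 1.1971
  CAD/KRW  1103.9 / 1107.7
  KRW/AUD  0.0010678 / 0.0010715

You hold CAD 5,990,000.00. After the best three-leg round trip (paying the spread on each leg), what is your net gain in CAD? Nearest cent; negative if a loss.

Net profit: CAD 30,782.45

Best loop CAD → AUD → KRW → CAD:
CAD 5,990,000.00 × 1.1930 (sell CAD at bid) = AUD 7,146,070.00
AUD 7,146,070.00 ÷ 0.0010715 (buy KRW at ask) = KRW 6,669,220,719
KRW 6,669,220,719 ÷ 1107.7 (buy CAD at ask) = CAD 6,020,782.45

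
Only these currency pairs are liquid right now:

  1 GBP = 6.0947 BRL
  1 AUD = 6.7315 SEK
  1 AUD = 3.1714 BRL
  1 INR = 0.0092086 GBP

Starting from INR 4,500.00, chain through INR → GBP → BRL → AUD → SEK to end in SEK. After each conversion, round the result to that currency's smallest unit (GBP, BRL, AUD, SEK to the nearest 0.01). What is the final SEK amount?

SEK 536.10

INR 4,500.00 × 0.0092086 = GBP 41.44
GBP 41.44 × 6.0947 = BRL 252.56
BRL 252.56 ÷ 3.1714 = AUD 79.64
AUD 79.64 × 6.7315 = SEK 536.10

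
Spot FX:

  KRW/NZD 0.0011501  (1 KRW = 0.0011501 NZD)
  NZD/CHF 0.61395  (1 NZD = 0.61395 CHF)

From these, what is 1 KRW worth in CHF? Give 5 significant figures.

1 KRW × 0.0011501 = 0.0011501 NZD
0.0011501 NZD × 0.61395 = 0.000706104 CHF

KRW/CHF = 0.00070610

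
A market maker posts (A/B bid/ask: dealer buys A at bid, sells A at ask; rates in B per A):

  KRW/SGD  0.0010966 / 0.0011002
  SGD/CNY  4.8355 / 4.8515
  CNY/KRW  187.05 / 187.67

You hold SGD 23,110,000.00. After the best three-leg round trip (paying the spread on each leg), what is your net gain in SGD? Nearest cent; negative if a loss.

Net result: SGD -39,478.32 (no profitable arbitrage after spreads)

Best loop SGD → KRW → CNY → SGD:
SGD 23,110,000.00 ÷ 0.0011002 (buy KRW at ask) = KRW 21,005,271,769
KRW 21,005,271,769 ÷ 187.67 (buy CNY at ask) = CNY 111,926,635.95
CNY 111,926,635.95 ÷ 4.8515 (buy SGD at ask) = SGD 23,070,521.68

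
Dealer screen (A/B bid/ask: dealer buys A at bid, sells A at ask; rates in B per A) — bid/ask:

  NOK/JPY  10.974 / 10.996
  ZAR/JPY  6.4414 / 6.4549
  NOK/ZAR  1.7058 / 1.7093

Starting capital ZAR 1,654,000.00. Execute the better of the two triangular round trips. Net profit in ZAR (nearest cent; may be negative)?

Net result: ZAR -1,242.44 (no profitable arbitrage after spreads)

Best loop ZAR → JPY → NOK → ZAR:
ZAR 1,654,000.00 × 6.4414 (sell ZAR at bid) = JPY 10,654,076
JPY 10,654,076 ÷ 10.996 (buy NOK at ask) = NOK 968,904.66
NOK 968,904.66 × 1.7058 (sell NOK at bid) = ZAR 1,652,757.56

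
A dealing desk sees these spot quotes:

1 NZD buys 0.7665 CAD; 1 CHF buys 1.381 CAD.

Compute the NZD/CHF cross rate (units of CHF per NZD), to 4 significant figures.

NZD/CHF = 0.5550

1 NZD × 0.7665 = 0.7665 CAD
0.7665 CAD ÷ 1.381 = 0.555033 CHF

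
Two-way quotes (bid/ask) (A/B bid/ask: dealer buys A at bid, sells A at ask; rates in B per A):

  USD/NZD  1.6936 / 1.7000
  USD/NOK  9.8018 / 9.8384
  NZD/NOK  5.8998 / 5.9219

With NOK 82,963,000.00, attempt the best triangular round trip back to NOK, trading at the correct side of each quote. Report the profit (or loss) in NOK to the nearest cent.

Best loop NOK → USD → NZD → NOK:
NOK 82,963,000.00 ÷ 9.8384 (buy USD at ask) = USD 8,432,570.34
USD 8,432,570.34 × 1.6936 (sell USD at bid) = NZD 14,281,401.12
NZD 14,281,401.12 × 5.8998 (sell NZD at bid) = NOK 84,257,410.34

Net profit: NOK 1,294,410.34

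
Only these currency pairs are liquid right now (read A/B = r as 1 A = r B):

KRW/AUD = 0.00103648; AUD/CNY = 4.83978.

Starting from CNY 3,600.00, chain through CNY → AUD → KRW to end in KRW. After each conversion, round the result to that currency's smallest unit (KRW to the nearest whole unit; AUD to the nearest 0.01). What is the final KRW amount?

CNY 3,600.00 ÷ 4.83978 = AUD 743.84
AUD 743.84 ÷ 0.00103648 = KRW 717,660

KRW 717,660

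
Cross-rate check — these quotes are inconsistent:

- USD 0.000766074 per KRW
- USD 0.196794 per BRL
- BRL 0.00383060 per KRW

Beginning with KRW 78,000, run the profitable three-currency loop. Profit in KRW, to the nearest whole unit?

Profitable loop is KRW → USD → BRL → KRW:
KRW 78,000 × 0.000766074 = USD 59.75
USD 59.75 ÷ 0.196794 = BRL 303.64
BRL 303.64 ÷ 0.00383060 = KRW 79,266
Profit = KRW 79,266 − KRW 78,000

Profit: KRW 1,266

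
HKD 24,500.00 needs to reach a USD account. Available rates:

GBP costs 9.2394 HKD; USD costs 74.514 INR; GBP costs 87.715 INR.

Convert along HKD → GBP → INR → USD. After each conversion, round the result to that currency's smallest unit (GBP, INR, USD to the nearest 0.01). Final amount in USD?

USD 3,121.47

HKD 24,500.00 ÷ 9.2394 = GBP 2,651.69
GBP 2,651.69 × 87.715 = INR 232,592.99
INR 232,592.99 ÷ 74.514 = USD 3,121.47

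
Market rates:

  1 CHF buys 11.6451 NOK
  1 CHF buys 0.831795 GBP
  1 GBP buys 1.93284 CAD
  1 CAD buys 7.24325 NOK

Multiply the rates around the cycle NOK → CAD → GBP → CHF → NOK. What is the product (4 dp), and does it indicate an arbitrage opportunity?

1.0000 (no arbitrage)

Around NOK → CAD → GBP → CHF → NOK: 1 ÷ 7.24325 ÷ 1.93284 ÷ 0.831795 × 11.6451 = 0.999994
Product ≈ 1 (deviation 0.001%, within rounding noise).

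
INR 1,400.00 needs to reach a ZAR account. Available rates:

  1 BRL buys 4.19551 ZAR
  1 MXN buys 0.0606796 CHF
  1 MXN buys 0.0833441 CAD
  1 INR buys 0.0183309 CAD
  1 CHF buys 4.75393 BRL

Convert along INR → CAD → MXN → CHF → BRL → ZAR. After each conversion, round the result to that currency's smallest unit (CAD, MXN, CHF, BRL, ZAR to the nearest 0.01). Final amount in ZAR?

ZAR 372.56

INR 1,400.00 × 0.0183309 = CAD 25.66
CAD 25.66 ÷ 0.0833441 = MXN 307.88
MXN 307.88 × 0.0606796 = CHF 18.68
CHF 18.68 × 4.75393 = BRL 88.80
BRL 88.80 × 4.19551 = ZAR 372.56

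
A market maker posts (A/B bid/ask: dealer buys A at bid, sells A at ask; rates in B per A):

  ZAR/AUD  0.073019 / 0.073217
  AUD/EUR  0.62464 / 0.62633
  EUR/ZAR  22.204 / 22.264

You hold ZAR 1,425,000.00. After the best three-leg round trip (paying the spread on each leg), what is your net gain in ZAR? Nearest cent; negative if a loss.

Net profit: ZAR 18,150.94

Best loop ZAR → AUD → EUR → ZAR:
ZAR 1,425,000.00 × 0.073019 (sell ZAR at bid) = AUD 104,052.07
AUD 104,052.07 × 0.62464 (sell AUD at bid) = EUR 64,995.09
EUR 64,995.09 × 22.204 (sell EUR at bid) = ZAR 1,443,150.94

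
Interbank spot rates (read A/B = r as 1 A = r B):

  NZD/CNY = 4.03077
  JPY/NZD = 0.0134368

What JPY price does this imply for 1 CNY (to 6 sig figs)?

CNY/JPY = 18.4636

1 CNY ÷ 4.03077 = 0.248092 NZD
0.248092 NZD ÷ 0.0134368 = 18.4636 JPY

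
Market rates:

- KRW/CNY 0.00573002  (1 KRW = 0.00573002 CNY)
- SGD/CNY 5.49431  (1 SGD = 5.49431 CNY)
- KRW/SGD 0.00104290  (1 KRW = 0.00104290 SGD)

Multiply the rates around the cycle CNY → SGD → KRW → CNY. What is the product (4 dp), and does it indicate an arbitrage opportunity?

Around CNY → SGD → KRW → CNY: 1 ÷ 5.49431 ÷ 0.00104290 × 0.00573002 = 1.000001
Product ≈ 1 (deviation 0.000%, within rounding noise).

1.0000 (no arbitrage)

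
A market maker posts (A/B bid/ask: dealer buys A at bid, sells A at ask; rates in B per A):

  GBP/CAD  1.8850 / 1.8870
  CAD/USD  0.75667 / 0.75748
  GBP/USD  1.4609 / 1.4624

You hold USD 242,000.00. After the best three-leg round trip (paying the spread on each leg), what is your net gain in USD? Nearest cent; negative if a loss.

Net profit: USD 5,339.10

Best loop USD → CAD → GBP → USD:
USD 242,000.00 ÷ 0.75748 (buy CAD at ask) = CAD 319,480.38
CAD 319,480.38 ÷ 1.8870 (buy GBP at ask) = GBP 169,305.98
GBP 169,305.98 × 1.4609 (sell GBP at bid) = USD 247,339.10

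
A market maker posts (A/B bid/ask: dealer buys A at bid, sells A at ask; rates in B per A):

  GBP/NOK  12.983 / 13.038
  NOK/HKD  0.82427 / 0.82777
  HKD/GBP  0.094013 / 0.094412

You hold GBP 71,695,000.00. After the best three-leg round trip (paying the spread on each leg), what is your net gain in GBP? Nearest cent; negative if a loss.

Net profit: GBP 435,896.71

Best loop GBP → NOK → HKD → GBP:
GBP 71,695,000.00 × 12.983 (sell GBP at bid) = NOK 930,816,185.00
NOK 930,816,185.00 × 0.82427 (sell NOK at bid) = HKD 767,243,856.81
HKD 767,243,856.81 × 0.094013 (sell HKD at bid) = GBP 72,130,896.71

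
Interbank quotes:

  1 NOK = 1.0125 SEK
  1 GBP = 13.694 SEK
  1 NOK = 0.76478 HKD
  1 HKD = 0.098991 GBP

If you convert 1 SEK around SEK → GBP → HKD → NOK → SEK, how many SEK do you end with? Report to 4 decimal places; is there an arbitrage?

0.9766 (arbitrage exists)

Around SEK → GBP → HKD → NOK → SEK: 1 ÷ 13.694 ÷ 0.098991 ÷ 0.76478 × 1.0125 = 0.976635
Product < 1; profitable direction is SEK → NOK → HKD → GBP → SEK.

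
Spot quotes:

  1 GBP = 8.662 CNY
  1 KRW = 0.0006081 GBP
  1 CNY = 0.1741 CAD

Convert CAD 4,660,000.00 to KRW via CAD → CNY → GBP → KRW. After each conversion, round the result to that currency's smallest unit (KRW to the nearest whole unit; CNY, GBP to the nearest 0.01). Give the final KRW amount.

CAD 4,660,000.00 ÷ 0.1741 = CNY 26,766,226.31
CNY 26,766,226.31 ÷ 8.662 = GBP 3,090,074.61
GBP 3,090,074.61 ÷ 0.0006081 = KRW 5,081,523,779

KRW 5,081,523,779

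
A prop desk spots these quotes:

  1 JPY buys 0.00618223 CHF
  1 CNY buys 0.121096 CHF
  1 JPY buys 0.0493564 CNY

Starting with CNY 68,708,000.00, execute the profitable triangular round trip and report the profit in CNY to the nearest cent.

Profit: CNY 2,360,834.31

Profitable loop is CNY → JPY → CHF → CNY:
CNY 68,708,000.00 ÷ 0.0493564 = JPY 1,392,078,839
JPY 1,392,078,839 × 0.00618223 = CHF 8,606,151.56
CHF 8,606,151.56 ÷ 0.121096 = CNY 71,068,834.31
Profit = CNY 71,068,834.31 − CNY 68,708,000.00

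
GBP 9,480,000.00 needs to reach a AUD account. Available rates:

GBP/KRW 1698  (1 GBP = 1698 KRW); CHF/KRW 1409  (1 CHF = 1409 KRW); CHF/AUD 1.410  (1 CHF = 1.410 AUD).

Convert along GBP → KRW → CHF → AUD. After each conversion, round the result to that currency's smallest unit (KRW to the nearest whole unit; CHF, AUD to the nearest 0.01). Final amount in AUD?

GBP 9,480,000.00 × 1698 = KRW 16,097,040,000
KRW 16,097,040,000 ÷ 1409 = CHF 11,424,442.87
CHF 11,424,442.87 × 1.410 = AUD 16,108,464.45

AUD 16,108,464.45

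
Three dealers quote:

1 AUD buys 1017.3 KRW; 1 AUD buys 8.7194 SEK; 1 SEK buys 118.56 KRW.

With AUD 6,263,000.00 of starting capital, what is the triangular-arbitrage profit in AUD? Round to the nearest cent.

Profitable loop is AUD → SEK → KRW → AUD:
AUD 6,263,000.00 × 8.7194 = SEK 54,609,602.20
SEK 54,609,602.20 × 118.56 = KRW 6,474,514,437
KRW 6,474,514,437 ÷ 1017.3 = AUD 6,364,410.14
Profit = AUD 6,364,410.14 − AUD 6,263,000.00

Profit: AUD 101,410.14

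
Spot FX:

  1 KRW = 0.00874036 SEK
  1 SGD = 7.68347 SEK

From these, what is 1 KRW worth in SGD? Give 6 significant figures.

1 KRW × 0.00874036 = 0.00874036 SEK
0.00874036 SEK ÷ 7.68347 = 0.00113755 SGD

KRW/SGD = 0.00113755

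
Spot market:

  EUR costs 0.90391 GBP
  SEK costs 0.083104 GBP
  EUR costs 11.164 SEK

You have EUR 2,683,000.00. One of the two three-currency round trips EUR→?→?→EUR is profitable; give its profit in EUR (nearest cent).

Profitable loop is EUR → SEK → GBP → EUR:
EUR 2,683,000.00 × 11.164 = SEK 29,953,012.00
SEK 29,953,012.00 × 0.083104 = GBP 2,489,215.11
GBP 2,489,215.11 ÷ 0.90391 = EUR 2,753,830.70
Profit = EUR 2,753,830.70 − EUR 2,683,000.00

Profit: EUR 70,830.70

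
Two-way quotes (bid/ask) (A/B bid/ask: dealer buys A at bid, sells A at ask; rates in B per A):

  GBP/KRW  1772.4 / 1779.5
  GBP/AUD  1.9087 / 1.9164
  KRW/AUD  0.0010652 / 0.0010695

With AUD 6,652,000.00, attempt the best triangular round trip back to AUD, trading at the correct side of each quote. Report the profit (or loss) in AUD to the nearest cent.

Net profit: AUD 19,310.17

Best loop AUD → KRW → GBP → AUD:
AUD 6,652,000.00 ÷ 0.0010695 (buy KRW at ask) = KRW 6,219,728,845
KRW 6,219,728,845 ÷ 1779.5 (buy GBP at ask) = GBP 3,495,211.49
GBP 3,495,211.49 × 1.9087 (sell GBP at bid) = AUD 6,671,310.17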